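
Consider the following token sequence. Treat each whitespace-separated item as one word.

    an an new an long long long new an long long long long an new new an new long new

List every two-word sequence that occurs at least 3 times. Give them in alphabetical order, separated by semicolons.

Bigram counts meeting the condition (at least 3 times):
  an new: 3
  long long: 5
  new an: 3

an new; long long; new an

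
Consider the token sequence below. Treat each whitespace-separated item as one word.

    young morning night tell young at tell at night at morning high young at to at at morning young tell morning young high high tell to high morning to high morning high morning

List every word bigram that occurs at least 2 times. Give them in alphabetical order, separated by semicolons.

Bigram counts meeting the condition (at least 2 times):
  at morning: 2
  high morning: 3
  morning high: 2
  morning young: 2
  to high: 2
  young at: 2

at morning; high morning; morning high; morning young; to high; young at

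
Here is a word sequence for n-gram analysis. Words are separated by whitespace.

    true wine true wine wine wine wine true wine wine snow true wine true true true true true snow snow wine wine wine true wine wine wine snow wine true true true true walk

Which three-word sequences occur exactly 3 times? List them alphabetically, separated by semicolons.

Trigram counts meeting the condition (exactly 3 times):
  true wine wine: 3
  wine true wine: 3

true wine wine; wine true wine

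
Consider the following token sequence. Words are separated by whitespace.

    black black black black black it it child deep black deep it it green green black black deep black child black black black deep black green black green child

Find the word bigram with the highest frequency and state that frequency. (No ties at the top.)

Bigram frequencies (highest first):
  black black: 7
  deep black: 3
  black deep: 3
  it it: 2
  green black: 2
  black green: 2
  … (9 more, each ≤ 1)

"black black", 7 times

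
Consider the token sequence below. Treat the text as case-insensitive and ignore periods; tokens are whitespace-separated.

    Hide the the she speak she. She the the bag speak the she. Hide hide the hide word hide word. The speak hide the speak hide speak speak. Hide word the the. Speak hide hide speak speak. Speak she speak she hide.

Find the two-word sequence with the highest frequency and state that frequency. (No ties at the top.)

Bigram frequencies (highest first):
  speak hide: 4
  hide the: 3
  the the: 3
  speak she: 3
  hide word: 3
  the speak: 3
  … (14 more, each ≤ 3)

"speak hide", 4 times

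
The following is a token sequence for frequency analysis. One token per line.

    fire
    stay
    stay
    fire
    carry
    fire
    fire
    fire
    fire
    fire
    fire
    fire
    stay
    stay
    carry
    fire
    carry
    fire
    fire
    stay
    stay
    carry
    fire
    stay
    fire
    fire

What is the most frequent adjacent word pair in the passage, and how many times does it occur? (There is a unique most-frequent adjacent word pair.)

Bigram frequencies (highest first):
  fire fire: 8
  fire stay: 4
  carry fire: 4
  stay stay: 3
  stay fire: 2
  fire carry: 2
  … (1 more, each ≤ 2)

"fire fire", 8 times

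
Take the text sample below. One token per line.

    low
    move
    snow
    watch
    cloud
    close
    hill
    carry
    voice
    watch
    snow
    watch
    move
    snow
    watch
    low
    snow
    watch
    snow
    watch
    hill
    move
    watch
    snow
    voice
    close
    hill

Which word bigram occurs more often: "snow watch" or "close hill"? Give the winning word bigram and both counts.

"snow watch": 5 occurrences
"close hill": 2 occurrences

"snow watch" (5 vs 2)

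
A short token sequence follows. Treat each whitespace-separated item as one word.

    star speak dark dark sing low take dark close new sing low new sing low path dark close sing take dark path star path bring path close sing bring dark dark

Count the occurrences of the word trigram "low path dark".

1

Scanning the 29 overlapping trigram windows for "low path dark":
  position 15–17: low path dark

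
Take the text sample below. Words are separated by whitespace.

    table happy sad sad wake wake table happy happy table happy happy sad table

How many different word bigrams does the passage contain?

14 tokens → 13 bigram windows in total.
Repeated bigrams (each contributes count−1 duplicates):
  table happy: 3
  happy happy: 2
  happy sad: 2
4 duplicate windows → 13 − 4 = 9 distinct.

9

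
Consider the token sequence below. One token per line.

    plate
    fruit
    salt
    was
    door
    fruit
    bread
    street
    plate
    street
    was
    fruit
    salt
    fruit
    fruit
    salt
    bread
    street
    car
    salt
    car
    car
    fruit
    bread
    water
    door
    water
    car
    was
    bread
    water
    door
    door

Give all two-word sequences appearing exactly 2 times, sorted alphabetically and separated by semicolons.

bread street; bread water; fruit bread; water door

Bigram counts meeting the condition (exactly 2 times):
  bread street: 2
  bread water: 2
  fruit bread: 2
  water door: 2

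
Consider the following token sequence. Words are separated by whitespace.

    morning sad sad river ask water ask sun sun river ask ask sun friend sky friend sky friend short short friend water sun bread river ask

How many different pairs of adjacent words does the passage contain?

20

26 tokens → 25 bigram windows in total.
Repeated bigrams (each contributes count−1 duplicates):
  river ask: 3
  ask sun: 2
  friend sky: 2
  sky friend: 2
5 duplicate windows → 25 − 5 = 20 distinct.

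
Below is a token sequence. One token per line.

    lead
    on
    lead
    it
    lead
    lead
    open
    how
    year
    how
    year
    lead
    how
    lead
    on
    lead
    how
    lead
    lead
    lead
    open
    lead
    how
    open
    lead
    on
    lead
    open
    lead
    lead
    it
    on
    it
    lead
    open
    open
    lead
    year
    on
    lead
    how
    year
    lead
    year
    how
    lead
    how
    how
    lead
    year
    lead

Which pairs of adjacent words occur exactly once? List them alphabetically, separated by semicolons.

Bigram counts meeting the condition (exactly once):
  how how: 1
  how open: 1
  it on: 1
  on it: 1
  open how: 1
  open open: 1
  year on: 1

how how; how open; it on; on it; open how; open open; year on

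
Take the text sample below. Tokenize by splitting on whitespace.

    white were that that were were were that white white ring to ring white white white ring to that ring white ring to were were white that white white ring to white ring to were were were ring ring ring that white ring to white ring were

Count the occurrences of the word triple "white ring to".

Scanning the 45 overlapping trigram windows for "white ring to":
  position 10–12: white ring to
  position 16–18: white ring to
  position 21–23: white ring to
  position 29–31: white ring to
  position 32–34: white ring to
  position 42–44: white ring to

6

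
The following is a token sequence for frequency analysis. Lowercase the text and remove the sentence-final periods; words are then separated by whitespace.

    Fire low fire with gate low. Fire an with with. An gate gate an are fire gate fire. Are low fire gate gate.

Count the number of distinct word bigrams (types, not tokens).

18

23 tokens → 22 bigram windows in total.
Repeated bigrams (each contributes count−1 duplicates):
  low fire: 3
  fire gate: 2
  gate gate: 2
4 duplicate windows → 22 − 4 = 18 distinct.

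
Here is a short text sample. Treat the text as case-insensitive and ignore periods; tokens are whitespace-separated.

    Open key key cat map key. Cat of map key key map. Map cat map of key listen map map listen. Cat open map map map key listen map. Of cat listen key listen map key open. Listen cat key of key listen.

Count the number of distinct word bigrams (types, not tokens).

43 tokens → 42 bigram windows in total.
Repeated bigrams (each contributes count−1 duplicates):
  key listen: 4
  map key: 4
  map map: 4
  listen map: 3
  cat map: 2
  key cat: 2
  key key: 2
  listen cat: 2
  … (2 more repeated)
17 duplicate windows → 42 − 17 = 25 distinct.

25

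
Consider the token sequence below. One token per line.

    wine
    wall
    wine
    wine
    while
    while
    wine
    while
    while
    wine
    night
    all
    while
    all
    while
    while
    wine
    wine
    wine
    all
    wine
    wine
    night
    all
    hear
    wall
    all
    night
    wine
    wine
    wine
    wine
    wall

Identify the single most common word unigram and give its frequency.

"wine", 14 times

Unigram frequencies (highest first):
  wine: 14
  while: 7
  all: 5
  wall: 3
  night: 3
  hear: 1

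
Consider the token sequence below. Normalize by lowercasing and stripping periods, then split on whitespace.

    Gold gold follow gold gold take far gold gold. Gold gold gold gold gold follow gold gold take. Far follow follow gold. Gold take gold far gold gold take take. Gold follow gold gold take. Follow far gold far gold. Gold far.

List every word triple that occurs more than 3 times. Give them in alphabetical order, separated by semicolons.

Trigram counts meeting the condition (more than 3 times):
  follow gold gold: 4
  gold gold gold: 5
  gold gold take: 5

follow gold gold; gold gold gold; gold gold take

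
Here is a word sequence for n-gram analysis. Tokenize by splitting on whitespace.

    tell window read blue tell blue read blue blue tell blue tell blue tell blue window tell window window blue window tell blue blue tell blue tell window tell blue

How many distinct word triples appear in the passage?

19

30 tokens → 28 trigram windows in total.
Repeated trigrams (each contributes count−1 duplicates):
  blue tell blue: 5
  tell blue tell: 3
  blue blue tell: 2
  blue window tell: 2
  window tell blue: 2
9 duplicate windows → 28 − 9 = 19 distinct.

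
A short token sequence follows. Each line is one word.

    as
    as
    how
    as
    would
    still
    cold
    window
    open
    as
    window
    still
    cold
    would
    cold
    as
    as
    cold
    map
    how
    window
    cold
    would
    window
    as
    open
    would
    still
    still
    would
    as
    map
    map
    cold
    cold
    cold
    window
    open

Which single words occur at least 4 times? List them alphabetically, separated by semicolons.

as; cold; still; window; would

Unigram counts meeting the condition (at least 4 times):
  as: 8
  cold: 8
  still: 4
  window: 5
  would: 5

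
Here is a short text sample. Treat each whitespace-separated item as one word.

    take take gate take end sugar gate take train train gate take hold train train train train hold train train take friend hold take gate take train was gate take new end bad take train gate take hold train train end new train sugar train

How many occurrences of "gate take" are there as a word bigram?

Scanning the 44 overlapping bigram windows for "gate take":
  position 3–4: gate take
  position 7–8: gate take
  position 11–12: gate take
  position 25–26: gate take
  position 29–30: gate take
  position 36–37: gate take

6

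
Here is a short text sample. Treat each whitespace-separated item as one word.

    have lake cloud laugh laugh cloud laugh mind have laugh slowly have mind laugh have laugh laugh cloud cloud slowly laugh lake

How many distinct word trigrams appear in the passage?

22 tokens → 20 trigram windows in total.
Repeated trigrams (each contributes count−1 duplicates):
  laugh laugh cloud: 2
1 duplicate windows → 20 − 1 = 19 distinct.

19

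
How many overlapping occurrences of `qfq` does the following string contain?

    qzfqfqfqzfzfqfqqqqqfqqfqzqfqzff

6

Sliding a length-3 window over the 31 characters (29 positions):
  position 4–6: qfq
  position 6–8: qfq
  position 13–15: qfq
  position 19–21: qfq
  position 22–24: qfq
  position 26–28: qfq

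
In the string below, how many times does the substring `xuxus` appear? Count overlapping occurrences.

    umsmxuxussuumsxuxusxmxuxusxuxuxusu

4

Sliding a length-5 window over the 34 characters (30 positions):
  position 5–9: xuxus
  position 15–19: xuxus
  position 22–26: xuxus
  position 29–33: xuxus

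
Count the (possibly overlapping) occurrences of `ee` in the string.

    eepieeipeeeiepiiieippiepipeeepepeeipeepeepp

Sliding a length-2 window over the 43 characters (42 positions):
  position 1–2: ee
  position 5–6: ee
  position 9–10: ee
  position 10–11: ee
  position 27–28: ee
  position 28–29: ee
  position 33–34: ee
  position 37–38: ee
  position 40–41: ee

9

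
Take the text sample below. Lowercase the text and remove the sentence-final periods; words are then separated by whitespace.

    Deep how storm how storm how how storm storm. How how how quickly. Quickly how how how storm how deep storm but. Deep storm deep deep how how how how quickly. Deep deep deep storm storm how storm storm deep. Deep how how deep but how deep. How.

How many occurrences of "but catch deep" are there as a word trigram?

0

Scanning the 46 overlapping trigram windows for "but catch deep":
  (none found)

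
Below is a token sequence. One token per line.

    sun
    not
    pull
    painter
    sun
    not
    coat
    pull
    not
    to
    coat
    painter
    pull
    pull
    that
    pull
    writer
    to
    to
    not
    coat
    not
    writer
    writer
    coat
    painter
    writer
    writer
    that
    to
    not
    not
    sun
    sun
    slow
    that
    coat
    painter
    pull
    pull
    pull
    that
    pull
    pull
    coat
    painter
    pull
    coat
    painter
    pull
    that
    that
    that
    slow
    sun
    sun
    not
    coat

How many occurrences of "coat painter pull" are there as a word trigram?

Scanning the 56 overlapping trigram windows for "coat painter pull":
  position 11–13: coat painter pull
  position 37–39: coat painter pull
  position 45–47: coat painter pull
  position 48–50: coat painter pull

4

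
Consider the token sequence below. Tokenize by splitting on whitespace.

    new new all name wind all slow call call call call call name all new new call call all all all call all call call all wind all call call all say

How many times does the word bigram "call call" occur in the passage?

7

Scanning the 31 overlapping bigram windows for "call call":
  position 8–9: call call
  position 9–10: call call
  position 10–11: call call
  position 11–12: call call
  position 17–18: call call
  position 24–25: call call
  position 29–30: call call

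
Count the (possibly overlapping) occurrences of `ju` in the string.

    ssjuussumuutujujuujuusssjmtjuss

Sliding a length-2 window over the 31 characters (30 positions):
  position 3–4: ju
  position 14–15: ju
  position 16–17: ju
  position 19–20: ju
  position 28–29: ju

5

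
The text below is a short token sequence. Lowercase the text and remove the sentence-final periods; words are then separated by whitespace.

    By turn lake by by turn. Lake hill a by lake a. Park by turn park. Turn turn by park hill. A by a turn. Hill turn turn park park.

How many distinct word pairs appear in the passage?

22

30 tokens → 29 bigram windows in total.
Repeated bigrams (each contributes count−1 duplicates):
  by turn: 3
  a by: 2
  hill a: 2
  turn lake: 2
  turn park: 2
  turn turn: 2
7 duplicate windows → 29 − 7 = 22 distinct.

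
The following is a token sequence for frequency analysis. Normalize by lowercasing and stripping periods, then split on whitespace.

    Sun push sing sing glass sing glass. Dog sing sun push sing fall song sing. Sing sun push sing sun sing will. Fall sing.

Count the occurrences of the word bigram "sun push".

Scanning the 23 overlapping bigram windows for "sun push":
  position 1–2: sun push
  position 10–11: sun push
  position 17–18: sun push

3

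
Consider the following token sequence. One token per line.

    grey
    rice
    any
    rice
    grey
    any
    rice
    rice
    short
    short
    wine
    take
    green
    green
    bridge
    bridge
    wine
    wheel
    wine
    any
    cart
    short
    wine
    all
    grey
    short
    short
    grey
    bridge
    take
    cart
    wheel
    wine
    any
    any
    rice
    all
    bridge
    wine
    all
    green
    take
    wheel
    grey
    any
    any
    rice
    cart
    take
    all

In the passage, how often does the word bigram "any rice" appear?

4

Scanning the 49 overlapping bigram windows for "any rice":
  position 3–4: any rice
  position 6–7: any rice
  position 35–36: any rice
  position 46–47: any rice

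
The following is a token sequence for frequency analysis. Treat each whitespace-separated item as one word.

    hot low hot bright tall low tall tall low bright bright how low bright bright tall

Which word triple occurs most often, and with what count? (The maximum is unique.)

"low bright bright", 2 times

Trigram frequencies (highest first):
  low bright bright: 2
  hot low hot: 1
  low hot bright: 1
  hot bright tall: 1
  bright tall low: 1
  tall low tall: 1
  … (7 more, each ≤ 1)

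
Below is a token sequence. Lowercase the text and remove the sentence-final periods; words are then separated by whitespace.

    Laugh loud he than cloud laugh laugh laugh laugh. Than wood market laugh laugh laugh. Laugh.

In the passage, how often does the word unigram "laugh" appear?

Scanning the 16 tokens for "laugh":
  position 1: laugh
  position 6: laugh
  position 7: laugh
  position 8: laugh
  position 9: laugh
  position 13: laugh
  position 14: laugh
  position 15: laugh
  position 16: laugh

9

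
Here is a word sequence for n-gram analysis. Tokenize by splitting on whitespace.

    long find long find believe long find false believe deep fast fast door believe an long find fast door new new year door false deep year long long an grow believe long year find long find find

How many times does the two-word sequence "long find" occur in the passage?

Scanning the 36 overlapping bigram windows for "long find":
  position 1–2: long find
  position 3–4: long find
  position 6–7: long find
  position 16–17: long find
  position 35–36: long find

5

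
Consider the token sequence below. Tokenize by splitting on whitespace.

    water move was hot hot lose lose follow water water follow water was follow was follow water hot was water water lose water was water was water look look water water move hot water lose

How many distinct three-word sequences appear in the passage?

32

35 tokens → 33 trigram windows in total.
Repeated trigrams (each contributes count−1 duplicates):
  water was water: 2
1 duplicate windows → 33 − 1 = 32 distinct.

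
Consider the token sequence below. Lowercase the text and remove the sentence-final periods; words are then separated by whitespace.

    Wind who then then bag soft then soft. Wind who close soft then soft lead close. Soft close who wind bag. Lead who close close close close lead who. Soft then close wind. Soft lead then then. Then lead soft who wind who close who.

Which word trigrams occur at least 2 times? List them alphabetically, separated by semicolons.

Trigram counts meeting the condition (at least 2 times):
  close close close: 2
  soft then soft: 2
  wind who close: 2

close close close; soft then soft; wind who close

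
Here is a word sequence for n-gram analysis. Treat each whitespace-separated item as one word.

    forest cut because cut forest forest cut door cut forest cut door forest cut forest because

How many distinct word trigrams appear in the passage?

13

16 tokens → 14 trigram windows in total.
Repeated trigrams (each contributes count−1 duplicates):
  forest cut door: 2
1 duplicate windows → 14 − 1 = 13 distinct.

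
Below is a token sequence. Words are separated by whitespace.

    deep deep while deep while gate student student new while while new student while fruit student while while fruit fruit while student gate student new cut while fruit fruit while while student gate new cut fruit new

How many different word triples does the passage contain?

37 tokens → 35 trigram windows in total.
Repeated trigrams (each contributes count−1 duplicates):
  fruit fruit while: 2
  while fruit fruit: 2
  while student gate: 2
3 duplicate windows → 35 − 3 = 32 distinct.

32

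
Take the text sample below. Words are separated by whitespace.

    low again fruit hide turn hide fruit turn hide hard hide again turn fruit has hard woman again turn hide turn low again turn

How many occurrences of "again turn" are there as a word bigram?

3

Scanning the 23 overlapping bigram windows for "again turn":
  position 12–13: again turn
  position 18–19: again turn
  position 23–24: again turn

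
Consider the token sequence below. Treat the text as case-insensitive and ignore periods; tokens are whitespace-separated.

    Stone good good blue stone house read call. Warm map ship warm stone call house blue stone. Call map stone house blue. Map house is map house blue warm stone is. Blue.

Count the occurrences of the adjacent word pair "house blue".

3

Scanning the 31 overlapping bigram windows for "house blue":
  position 15–16: house blue
  position 21–22: house blue
  position 27–28: house blue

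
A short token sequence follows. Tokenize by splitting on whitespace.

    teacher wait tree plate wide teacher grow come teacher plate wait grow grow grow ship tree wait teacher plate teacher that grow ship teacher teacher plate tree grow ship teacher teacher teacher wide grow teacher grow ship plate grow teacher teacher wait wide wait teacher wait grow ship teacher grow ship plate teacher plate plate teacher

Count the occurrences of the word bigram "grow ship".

Scanning the 55 overlapping bigram windows for "grow ship":
  position 14–15: grow ship
  position 22–23: grow ship
  position 28–29: grow ship
  position 36–37: grow ship
  position 47–48: grow ship
  position 50–51: grow ship

6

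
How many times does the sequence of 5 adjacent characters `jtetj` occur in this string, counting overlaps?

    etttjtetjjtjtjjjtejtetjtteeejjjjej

2

Sliding a length-5 window over the 34 characters (30 positions):
  position 5–9: jtetj
  position 19–23: jtetj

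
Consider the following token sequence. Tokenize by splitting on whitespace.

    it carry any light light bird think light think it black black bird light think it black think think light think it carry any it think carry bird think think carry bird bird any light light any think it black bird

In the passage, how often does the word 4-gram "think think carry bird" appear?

Scanning the 38 overlapping 4-gram windows for "think think carry bird":
  position 29–32: think think carry bird

1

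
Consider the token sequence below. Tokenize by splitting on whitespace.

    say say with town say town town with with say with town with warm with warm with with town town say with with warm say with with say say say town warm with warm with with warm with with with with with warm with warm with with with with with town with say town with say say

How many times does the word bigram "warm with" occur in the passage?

Scanning the 56 overlapping bigram windows for "warm with":
  position 14–15: warm with
  position 16–17: warm with
  position 32–33: warm with
  position 34–35: warm with
  position 37–38: warm with
  position 43–44: warm with
  position 45–46: warm with

7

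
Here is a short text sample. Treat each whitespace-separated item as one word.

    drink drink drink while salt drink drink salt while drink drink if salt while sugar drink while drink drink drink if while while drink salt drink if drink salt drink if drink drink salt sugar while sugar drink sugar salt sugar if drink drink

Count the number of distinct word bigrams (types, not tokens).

19

44 tokens → 43 bigram windows in total.
Repeated bigrams (each contributes count−1 duplicates):
  drink drink: 8
  drink if: 4
  drink salt: 4
  if drink: 3
  salt drink: 3
  while drink: 3
  drink while: 2
  salt sugar: 2
  … (3 more repeated)
24 duplicate windows → 43 − 24 = 19 distinct.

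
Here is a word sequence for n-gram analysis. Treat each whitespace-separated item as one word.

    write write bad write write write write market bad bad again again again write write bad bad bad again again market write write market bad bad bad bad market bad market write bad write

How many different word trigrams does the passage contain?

22

34 tokens → 32 trigram windows in total.
Repeated trigrams (each contributes count−1 duplicates):
  bad bad bad: 3
  bad again again: 2
  bad bad again: 2
  market bad bad: 2
  write bad write: 2
  write market bad: 2
  write write bad: 2
  write write market: 2
  … (1 more repeated)
10 duplicate windows → 32 − 10 = 22 distinct.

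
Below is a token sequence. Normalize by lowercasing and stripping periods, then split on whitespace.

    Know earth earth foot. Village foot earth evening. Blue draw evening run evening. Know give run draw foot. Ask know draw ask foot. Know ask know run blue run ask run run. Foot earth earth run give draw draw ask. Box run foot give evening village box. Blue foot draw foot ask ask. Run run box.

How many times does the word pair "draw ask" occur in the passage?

Scanning the 55 overlapping bigram windows for "draw ask":
  position 21–22: draw ask
  position 39–40: draw ask

2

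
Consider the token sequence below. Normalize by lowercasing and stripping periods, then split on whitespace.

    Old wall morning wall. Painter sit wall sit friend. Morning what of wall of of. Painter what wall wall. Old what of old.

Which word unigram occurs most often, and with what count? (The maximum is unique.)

"wall", 6 times

Unigram frequencies (highest first):
  wall: 6
  of: 4
  old: 3
  what: 3
  morning: 2
  painter: 2
  … (2 more, each ≤ 2)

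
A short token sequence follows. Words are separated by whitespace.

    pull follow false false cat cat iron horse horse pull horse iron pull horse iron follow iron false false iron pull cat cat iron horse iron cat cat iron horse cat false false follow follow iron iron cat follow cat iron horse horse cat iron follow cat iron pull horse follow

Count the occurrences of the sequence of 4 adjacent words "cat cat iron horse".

Scanning the 48 overlapping 4-gram windows for "cat cat iron horse":
  position 5–8: cat cat iron horse
  position 22–25: cat cat iron horse
  position 27–30: cat cat iron horse

3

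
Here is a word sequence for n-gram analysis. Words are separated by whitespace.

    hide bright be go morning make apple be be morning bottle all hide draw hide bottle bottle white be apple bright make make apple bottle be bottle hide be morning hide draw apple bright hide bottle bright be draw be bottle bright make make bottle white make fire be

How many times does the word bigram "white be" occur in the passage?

Scanning the 48 overlapping bigram windows for "white be":
  position 18–19: white be

1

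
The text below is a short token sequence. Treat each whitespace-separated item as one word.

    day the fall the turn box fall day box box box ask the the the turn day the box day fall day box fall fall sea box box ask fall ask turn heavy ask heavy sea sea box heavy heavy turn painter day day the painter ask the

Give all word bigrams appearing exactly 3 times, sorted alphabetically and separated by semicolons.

Bigram counts meeting the condition (exactly 3 times):
  box box: 3
  day the: 3

box box; day the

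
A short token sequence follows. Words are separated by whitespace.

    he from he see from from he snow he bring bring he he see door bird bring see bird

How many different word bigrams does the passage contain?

19 tokens → 18 bigram windows in total.
Repeated bigrams (each contributes count−1 duplicates):
  from he: 2
  he see: 2
2 duplicate windows → 18 − 2 = 16 distinct.

16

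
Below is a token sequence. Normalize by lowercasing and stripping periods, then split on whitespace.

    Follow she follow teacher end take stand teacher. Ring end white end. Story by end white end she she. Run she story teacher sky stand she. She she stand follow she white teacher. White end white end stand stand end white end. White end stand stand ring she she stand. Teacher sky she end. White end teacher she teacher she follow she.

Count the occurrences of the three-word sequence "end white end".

6

Scanning the 60 overlapping trigram windows for "end white end":
  position 10–12: end white end
  position 15–17: end white end
  position 35–37: end white end
  position 40–42: end white end
  position 42–44: end white end
  position 54–56: end white end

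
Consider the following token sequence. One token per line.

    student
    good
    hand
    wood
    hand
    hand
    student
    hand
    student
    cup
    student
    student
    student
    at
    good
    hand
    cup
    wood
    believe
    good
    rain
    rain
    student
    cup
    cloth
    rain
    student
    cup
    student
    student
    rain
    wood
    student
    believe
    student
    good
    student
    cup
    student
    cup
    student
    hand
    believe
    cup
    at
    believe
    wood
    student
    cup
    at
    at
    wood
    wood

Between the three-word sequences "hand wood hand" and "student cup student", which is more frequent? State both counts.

"hand wood hand": 1 occurrence
"student cup student": 4 occurrences

"student cup student" (4 vs 1)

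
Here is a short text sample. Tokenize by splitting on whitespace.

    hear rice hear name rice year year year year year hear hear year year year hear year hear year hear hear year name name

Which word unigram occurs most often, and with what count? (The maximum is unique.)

Unigram frequencies (highest first):
  year: 11
  hear: 8
  name: 3
  rice: 2

"year", 11 times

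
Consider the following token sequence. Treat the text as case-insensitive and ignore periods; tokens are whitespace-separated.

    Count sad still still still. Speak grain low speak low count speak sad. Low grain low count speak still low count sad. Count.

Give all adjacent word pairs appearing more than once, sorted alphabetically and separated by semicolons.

Bigram counts meeting the condition (more than once):
  count sad: 2
  count speak: 2
  grain low: 2
  low count: 3
  still still: 2

count sad; count speak; grain low; low count; still still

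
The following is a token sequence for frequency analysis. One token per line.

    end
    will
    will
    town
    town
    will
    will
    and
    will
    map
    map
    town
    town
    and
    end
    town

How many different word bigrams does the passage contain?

13

16 tokens → 15 bigram windows in total.
Repeated bigrams (each contributes count−1 duplicates):
  town town: 2
  will will: 2
2 duplicate windows → 15 − 2 = 13 distinct.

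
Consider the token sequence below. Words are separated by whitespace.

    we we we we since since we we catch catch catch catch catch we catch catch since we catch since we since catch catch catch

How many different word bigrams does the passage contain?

9

25 tokens → 24 bigram windows in total.
Repeated bigrams (each contributes count−1 duplicates):
  catch catch: 7
  we we: 4
  since we: 3
  we catch: 3
  catch since: 2
  we since: 2
15 duplicate windows → 24 − 15 = 9 distinct.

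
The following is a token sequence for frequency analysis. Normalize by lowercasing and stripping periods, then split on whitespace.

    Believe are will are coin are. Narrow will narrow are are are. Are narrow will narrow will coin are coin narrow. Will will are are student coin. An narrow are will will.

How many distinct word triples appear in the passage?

27

32 tokens → 30 trigram windows in total.
Repeated trigrams (each contributes count−1 duplicates):
  are are are: 2
  are narrow will: 2
  narrow will narrow: 2
3 duplicate windows → 30 − 3 = 27 distinct.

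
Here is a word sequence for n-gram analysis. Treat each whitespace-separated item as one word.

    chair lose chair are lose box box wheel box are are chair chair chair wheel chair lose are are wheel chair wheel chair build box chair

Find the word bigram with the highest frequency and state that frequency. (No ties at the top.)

Bigram frequencies (highest first):
  wheel chair: 3
  chair lose: 2
  are are: 2
  chair chair: 2
  chair wheel: 2
  lose chair: 1
  … (13 more, each ≤ 1)

"wheel chair", 3 times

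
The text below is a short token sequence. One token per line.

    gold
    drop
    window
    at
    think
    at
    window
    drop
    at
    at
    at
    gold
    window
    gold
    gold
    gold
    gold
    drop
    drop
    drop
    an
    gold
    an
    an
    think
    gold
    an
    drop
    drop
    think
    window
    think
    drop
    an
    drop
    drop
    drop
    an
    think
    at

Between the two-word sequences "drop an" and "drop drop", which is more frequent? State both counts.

"drop drop" (5 vs 3)

"drop an": 3 occurrences
"drop drop": 5 occurrences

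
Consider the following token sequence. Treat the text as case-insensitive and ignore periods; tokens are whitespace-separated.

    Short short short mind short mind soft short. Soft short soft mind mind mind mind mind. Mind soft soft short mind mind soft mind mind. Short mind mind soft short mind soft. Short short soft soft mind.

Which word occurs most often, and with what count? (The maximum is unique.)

"mind", 16 times

Unigram frequencies (highest first):
  mind: 16
  short: 11
  soft: 10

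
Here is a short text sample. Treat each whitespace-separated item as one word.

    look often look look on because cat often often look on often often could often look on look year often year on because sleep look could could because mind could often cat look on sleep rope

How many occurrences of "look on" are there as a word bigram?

4

Scanning the 35 overlapping bigram windows for "look on":
  position 4–5: look on
  position 10–11: look on
  position 16–17: look on
  position 33–34: look on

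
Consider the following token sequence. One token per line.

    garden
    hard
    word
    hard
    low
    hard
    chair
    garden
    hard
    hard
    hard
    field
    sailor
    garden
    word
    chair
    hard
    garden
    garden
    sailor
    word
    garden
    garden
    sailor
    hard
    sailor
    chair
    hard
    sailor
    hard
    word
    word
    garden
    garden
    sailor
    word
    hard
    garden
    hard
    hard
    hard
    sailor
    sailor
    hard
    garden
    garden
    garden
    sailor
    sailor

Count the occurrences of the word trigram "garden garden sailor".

4

Scanning the 47 overlapping trigram windows for "garden garden sailor":
  position 18–20: garden garden sailor
  position 22–24: garden garden sailor
  position 33–35: garden garden sailor
  position 46–48: garden garden sailor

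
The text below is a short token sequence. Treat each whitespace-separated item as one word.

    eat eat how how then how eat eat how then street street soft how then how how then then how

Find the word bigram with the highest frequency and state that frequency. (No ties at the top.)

Bigram frequencies (highest first):
  how then: 4
  then how: 3
  eat eat: 2
  eat how: 2
  how how: 2
  how eat: 1
  … (5 more, each ≤ 1)

"how then", 4 times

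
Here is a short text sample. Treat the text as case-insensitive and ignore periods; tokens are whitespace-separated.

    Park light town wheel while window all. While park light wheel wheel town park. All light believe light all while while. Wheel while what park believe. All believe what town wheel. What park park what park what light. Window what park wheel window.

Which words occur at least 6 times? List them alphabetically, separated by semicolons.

Unigram counts meeting the condition (at least 6 times):
  park: 8
  what: 6
  wheel: 6

park; what; wheel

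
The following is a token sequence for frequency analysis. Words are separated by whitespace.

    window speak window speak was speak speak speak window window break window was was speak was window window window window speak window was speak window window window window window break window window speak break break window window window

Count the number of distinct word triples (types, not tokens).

25

38 tokens → 36 trigram windows in total.
Repeated trigrams (each contributes count−1 duplicates):
  window window window: 6
  break window window: 2
  speak window window: 2
  window break window: 2
  window speak window: 2
  window window break: 2
  window window speak: 2
11 duplicate windows → 36 − 11 = 25 distinct.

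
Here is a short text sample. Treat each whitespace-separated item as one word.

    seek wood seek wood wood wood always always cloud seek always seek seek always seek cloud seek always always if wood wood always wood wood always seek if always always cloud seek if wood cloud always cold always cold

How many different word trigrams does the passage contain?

39 tokens → 37 trigram windows in total.
Repeated trigrams (each contributes count−1 duplicates):
  wood wood always: 3
  always always cloud: 2
  always cloud seek: 2
  cloud seek always: 2
  seek always seek: 2
6 duplicate windows → 37 − 6 = 31 distinct.

31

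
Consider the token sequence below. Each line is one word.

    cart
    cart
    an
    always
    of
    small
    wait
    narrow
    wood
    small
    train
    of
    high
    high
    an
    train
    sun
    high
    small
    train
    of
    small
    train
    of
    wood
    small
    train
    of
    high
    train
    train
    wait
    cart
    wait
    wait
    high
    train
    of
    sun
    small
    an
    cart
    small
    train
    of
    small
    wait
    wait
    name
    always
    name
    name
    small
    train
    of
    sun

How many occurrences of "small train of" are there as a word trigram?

Scanning the 54 overlapping trigram windows for "small train of":
  position 10–12: small train of
  position 19–21: small train of
  position 22–24: small train of
  position 26–28: small train of
  position 43–45: small train of
  position 53–55: small train of

6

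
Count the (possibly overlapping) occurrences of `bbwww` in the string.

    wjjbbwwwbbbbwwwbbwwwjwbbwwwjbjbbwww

5

Sliding a length-5 window over the 35 characters (31 positions):
  position 4–8: bbwww
  position 11–15: bbwww
  position 16–20: bbwww
  position 23–27: bbwww
  position 31–35: bbwww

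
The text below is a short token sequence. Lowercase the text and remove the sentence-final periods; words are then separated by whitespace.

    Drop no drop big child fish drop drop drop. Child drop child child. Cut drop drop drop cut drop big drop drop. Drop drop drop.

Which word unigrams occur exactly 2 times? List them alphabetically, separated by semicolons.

Unigram counts meeting the condition (exactly 2 times):
  big: 2
  cut: 2

big; cut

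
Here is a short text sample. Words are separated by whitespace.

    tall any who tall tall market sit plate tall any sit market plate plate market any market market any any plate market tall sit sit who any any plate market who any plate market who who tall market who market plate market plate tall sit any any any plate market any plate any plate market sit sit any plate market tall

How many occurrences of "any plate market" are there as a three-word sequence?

Scanning the 59 overlapping trigram windows for "any plate market":
  position 20–22: any plate market
  position 28–30: any plate market
  position 32–34: any plate market
  position 48–50: any plate market
  position 53–55: any plate market
  position 58–60: any plate market

6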